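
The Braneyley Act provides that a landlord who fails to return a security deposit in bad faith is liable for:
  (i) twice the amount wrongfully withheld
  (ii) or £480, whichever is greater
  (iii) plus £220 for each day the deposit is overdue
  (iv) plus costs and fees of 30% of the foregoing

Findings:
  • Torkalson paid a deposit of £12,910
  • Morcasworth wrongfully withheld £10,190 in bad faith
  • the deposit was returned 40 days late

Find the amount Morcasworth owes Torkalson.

£37,934

Doubled: 2 × £10,190 = £20,380
Minimum £480: £20,380 meets the minimum, no increase.
Late-return penalty: 40 × £220 = £8,800
Damages plus late penalty: £20,380 + £8,800 = £29,180
Costs and fees: 30% of £29,180 = £8,754
Total recovery: £29,180 + £8,754 = £37,934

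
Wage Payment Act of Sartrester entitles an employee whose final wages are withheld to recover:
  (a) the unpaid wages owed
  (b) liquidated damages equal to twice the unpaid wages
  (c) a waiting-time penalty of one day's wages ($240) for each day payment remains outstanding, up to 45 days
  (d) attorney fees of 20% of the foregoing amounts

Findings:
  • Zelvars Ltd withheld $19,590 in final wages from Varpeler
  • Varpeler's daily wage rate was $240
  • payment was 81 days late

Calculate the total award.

$83,484

Doubled: 2 × $19,590 = $39,180
Penalty days: min(81, 45) = 45
Waiting-time penalty: 45 × $240 = $10,800
Subtotal: $19,590 + $39,180 + $10,800 = $69,570
Attorney fees: 20% of $69,570 = $13,914
Total award: $69,570 + $13,914 = $83,484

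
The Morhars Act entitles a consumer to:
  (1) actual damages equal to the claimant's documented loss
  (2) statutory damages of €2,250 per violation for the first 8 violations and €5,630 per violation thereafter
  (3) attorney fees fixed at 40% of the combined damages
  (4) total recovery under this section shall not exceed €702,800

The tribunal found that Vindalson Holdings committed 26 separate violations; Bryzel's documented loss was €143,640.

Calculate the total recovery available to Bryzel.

First 8 violations: 8 × €2,250 = €18,000
Remaining violations: (26 − 8) × €5,630 = €101,340
Statutory damages: €18,000 + €101,340 = €119,340
Combined damages: €143,640 + €119,340 = €262,980
Attorney fees: 40% of €262,980 = €105,192
Total before cap: €262,980 + €105,192 = €368,172
Cap at €702,800: €368,172 is within the cap, no reduction.

€368,172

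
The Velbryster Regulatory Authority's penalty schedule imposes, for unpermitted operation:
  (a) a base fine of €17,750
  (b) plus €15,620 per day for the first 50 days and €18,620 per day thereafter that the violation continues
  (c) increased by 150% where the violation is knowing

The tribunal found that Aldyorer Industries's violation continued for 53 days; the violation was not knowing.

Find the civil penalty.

First 50 days: 50 × €15,620 = €781,000
Remaining days: (53 − 50) × €18,620 = €55,860
Per-day component: €781,000 + €55,860 = €836,860
Base plus per-day: €17,750 + €836,860 = €854,610
The violation was not knowing: no 150% increase.

€854,610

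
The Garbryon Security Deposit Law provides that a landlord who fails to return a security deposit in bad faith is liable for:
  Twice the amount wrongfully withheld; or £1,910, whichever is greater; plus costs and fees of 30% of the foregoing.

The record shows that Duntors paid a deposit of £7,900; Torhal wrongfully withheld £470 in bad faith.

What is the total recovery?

Doubled: 2 × £470 = £940
Minimum £1,910: £940 is below the minimum → £1,910
Costs and fees: 30% of £1,910 = £573
Total recovery: £1,910 + £573 = £2,483

£2,483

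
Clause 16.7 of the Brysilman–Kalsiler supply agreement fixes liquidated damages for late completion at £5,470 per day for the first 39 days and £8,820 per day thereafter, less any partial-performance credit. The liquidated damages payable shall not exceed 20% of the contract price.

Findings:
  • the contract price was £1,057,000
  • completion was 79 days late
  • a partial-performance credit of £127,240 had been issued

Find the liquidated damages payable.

£211,400

First 39 days: 39 × £5,470 = £213,330
Remaining days: (79 − 39) × £8,820 = £352,800
Accrued per-day damages: £213,330 + £352,800 = £566,130
Less partial-performance credit: £566,130 − £127,240 = £438,890
Cap: 20% of £1,057,000 = £211,400
Cap at £211,400: £438,890 exceeds the cap → £211,400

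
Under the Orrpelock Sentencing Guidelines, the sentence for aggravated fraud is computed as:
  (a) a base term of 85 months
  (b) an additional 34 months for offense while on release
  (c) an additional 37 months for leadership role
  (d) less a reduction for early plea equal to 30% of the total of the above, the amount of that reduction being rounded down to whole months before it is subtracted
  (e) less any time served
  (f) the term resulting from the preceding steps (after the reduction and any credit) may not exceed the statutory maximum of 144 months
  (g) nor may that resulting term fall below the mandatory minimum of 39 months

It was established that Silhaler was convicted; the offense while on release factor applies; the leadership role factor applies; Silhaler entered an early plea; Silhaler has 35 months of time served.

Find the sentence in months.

75 months

Offense while on release enhancement: +34 months
Leadership role enhancement: +37 months
Adjusted term: 85 months + 34 months + 37 months = 156 months
Early plea reduction: 30% of 156 months = 46 months (rounded down)
After reduction: 156 − 46 = 110 months
Less time served: 110 months − 35 months = 75 months
Cap at 144 months: 75 months is within the cap, no reduction.
Minimum 39 months: 75 months meets the minimum, no increase.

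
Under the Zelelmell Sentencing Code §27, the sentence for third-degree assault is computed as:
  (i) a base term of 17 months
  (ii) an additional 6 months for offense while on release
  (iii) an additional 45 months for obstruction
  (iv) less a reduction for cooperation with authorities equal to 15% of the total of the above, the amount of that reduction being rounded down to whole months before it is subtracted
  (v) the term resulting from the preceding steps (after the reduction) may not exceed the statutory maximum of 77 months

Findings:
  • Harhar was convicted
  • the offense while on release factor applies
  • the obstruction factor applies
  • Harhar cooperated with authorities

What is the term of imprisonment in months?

Offense while on release enhancement: +6 months
Obstruction enhancement: +45 months
Adjusted term: 17 months + 6 months + 45 months = 68 months
Cooperation with authorities reduction: 15% of 68 months = 10 months (rounded down)
After reduction: 68 − 10 = 58 months
Cap at 77 months: 58 months is within the cap, no reduction.

Sentence: 58 months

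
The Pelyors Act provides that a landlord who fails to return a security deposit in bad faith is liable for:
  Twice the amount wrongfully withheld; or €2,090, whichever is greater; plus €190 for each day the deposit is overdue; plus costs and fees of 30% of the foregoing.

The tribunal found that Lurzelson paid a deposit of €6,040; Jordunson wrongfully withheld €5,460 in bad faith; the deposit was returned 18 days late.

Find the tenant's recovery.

€18,642

Doubled: 2 × €5,460 = €10,920
Minimum €2,090: €10,920 meets the minimum, no increase.
Late-return penalty: 18 × €190 = €3,420
Damages plus late penalty: €10,920 + €3,420 = €14,340
Costs and fees: 30% of €14,340 = €4,302
Total recovery: €14,340 + €4,302 = €18,642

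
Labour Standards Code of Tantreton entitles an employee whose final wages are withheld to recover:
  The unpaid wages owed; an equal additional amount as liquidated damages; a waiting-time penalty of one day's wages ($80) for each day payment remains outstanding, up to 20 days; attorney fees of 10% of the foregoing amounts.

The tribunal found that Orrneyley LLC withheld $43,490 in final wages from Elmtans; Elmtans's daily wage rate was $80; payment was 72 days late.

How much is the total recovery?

Liquidated damages (equal amount): $43,490
Penalty days: min(72, 20) = 20
Waiting-time penalty: 20 × $80 = $1,600
Subtotal: $43,490 + $43,490 + $1,600 = $88,580
Attorney fees: 10% of $88,580 = $8,858
Total award: $88,580 + $8,858 = $97,438

$97,438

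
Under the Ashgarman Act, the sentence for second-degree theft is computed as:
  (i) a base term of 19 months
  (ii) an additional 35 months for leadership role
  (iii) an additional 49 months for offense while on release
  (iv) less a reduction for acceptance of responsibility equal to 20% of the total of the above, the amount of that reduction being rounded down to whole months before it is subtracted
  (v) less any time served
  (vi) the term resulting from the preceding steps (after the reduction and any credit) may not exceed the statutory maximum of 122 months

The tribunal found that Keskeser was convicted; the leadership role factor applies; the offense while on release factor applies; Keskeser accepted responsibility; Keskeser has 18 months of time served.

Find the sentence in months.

65 months

Leadership role enhancement: +35 months
Offense while on release enhancement: +49 months
Adjusted term: 19 months + 35 months + 49 months = 103 months
Acceptance of responsibility reduction: 20% of 103 months = 20 months (rounded down)
After reduction: 103 − 20 = 83 months
Less time served: 83 months − 18 months = 65 months
Cap at 122 months: 65 months is within the cap, no reduction.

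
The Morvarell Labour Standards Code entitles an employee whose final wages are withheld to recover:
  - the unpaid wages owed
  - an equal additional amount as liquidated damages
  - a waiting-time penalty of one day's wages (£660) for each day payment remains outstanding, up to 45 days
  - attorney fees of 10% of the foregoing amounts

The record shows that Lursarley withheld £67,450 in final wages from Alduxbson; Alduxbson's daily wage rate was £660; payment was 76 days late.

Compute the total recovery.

Liquidated damages (equal amount): £67,450
Penalty days: min(76, 45) = 45
Waiting-time penalty: 45 × £660 = £29,700
Subtotal: £67,450 + £67,450 + £29,700 = £164,600
Attorney fees: 10% of £164,600 = £16,460
Total award: £164,600 + £16,460 = £181,060

£181,060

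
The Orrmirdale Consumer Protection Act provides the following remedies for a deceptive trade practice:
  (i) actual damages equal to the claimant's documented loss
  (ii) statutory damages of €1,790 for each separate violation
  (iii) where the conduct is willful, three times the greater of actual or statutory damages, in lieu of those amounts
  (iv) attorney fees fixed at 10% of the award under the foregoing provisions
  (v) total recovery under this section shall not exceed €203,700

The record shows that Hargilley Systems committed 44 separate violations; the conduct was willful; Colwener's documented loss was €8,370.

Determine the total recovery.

€203,700

Statutory damages: 44 × €1,790 = €78,760
Greater of actual damages (€8,370) or statutory damages (€78,760): €78,760
Trebled: 3 × €78,760 = €236,280
Attorney fees: 10% of €236,280 = €23,628
Total before cap: €236,280 + €23,628 = €259,908
Cap at €203,700: €259,908 exceeds the cap → €203,700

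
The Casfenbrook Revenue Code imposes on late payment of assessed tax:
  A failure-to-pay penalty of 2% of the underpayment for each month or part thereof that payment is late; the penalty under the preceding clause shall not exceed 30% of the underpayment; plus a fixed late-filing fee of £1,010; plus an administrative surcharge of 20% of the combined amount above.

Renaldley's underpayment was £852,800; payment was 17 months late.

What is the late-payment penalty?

Accrued rate: 2% × 17 = 34%, capped at 30% → 30%
Failure-to-pay penalty: 30% of £852,800 = £255,840
Penalty before surcharge: £255,840 + £1,010 = £256,850
Administrative surcharge: 20% of £256,850 = £51,370
Total penalty: £256,850 + £51,370 = £308,220

£308,220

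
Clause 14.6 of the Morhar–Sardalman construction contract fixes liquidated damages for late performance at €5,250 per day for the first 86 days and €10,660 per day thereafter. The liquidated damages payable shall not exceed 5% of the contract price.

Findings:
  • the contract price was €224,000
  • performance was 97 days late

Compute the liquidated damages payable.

€11,200

First 86 days: 86 × €5,250 = €451,500
Remaining days: (97 − 86) × €10,660 = €117,260
Accrued per-day damages: €451,500 + €117,260 = €568,760
Cap: 5% of €224,000 = €11,200
Cap at €11,200: €568,760 exceeds the cap → €11,200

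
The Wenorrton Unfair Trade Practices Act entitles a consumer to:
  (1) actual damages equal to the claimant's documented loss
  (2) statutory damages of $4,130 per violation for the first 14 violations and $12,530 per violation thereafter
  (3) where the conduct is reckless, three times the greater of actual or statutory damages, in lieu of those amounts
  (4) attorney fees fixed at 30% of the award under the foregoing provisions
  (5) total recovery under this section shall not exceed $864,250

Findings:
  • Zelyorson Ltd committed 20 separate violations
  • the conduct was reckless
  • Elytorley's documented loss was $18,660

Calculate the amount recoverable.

$518,700

First 14 violations: 14 × $4,130 = $57,820
Remaining violations: (20 − 14) × $12,530 = $75,180
Statutory damages: $57,820 + $75,180 = $133,000
Greater of actual damages ($18,660) or statutory damages ($133,000): $133,000
Trebled: 3 × $133,000 = $399,000
Attorney fees: 30% of $399,000 = $119,700
Total before cap: $399,000 + $119,700 = $518,700
Cap at $864,250: $518,700 is within the cap, no reduction.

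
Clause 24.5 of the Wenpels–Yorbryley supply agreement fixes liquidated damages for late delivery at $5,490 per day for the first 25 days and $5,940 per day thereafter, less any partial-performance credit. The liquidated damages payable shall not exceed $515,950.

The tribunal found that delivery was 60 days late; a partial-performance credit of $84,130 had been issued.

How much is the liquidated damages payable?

Liquidated damages: $261,020

First 25 days: 25 × $5,490 = $137,250
Remaining days: (60 − 25) × $5,940 = $207,900
Accrued per-day damages: $137,250 + $207,900 = $345,150
Less partial-performance credit: $345,150 − $84,130 = $261,020
Cap at $515,950: $261,020 is within the cap, no reduction.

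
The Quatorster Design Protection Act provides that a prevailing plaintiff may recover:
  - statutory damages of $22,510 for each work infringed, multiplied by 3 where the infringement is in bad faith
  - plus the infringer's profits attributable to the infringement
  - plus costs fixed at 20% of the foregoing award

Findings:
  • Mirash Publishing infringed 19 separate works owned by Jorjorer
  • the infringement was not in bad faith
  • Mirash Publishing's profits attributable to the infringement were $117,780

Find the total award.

Award: $654,564

Statutory damages: 19 × $22,510 = $427,690
Infringement not in bad faith: no ×3 enhancement.
Combined award: $427,690 + $117,780 = $545,470
Costs: 20% of $545,470 = $109,094
Award plus costs: $545,470 + $109,094 = $654,564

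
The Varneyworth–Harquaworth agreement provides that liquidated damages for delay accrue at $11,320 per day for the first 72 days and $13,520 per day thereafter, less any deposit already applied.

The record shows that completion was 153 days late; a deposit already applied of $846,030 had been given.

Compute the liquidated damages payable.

$1,064,130

First 72 days: 72 × $11,320 = $815,040
Remaining days: (153 − 72) × $13,520 = $1,095,120
Accrued per-day damages: $815,040 + $1,095,120 = $1,910,160
Less deposit already applied: $1,910,160 − $846,030 = $1,064,130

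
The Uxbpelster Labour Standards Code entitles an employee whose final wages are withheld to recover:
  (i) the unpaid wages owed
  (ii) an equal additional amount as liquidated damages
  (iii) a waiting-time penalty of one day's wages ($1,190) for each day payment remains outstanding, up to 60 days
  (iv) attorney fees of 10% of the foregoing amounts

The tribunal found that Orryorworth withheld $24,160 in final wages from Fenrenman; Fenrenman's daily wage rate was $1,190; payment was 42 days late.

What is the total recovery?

$108,130

Liquidated damages (equal amount): $24,160
Penalty days: min(42, 60) = 42
Waiting-time penalty: 42 × $1,190 = $49,980
Subtotal: $24,160 + $24,160 + $49,980 = $98,300
Attorney fees: 10% of $98,300 = $9,830
Total award: $98,300 + $9,830 = $108,130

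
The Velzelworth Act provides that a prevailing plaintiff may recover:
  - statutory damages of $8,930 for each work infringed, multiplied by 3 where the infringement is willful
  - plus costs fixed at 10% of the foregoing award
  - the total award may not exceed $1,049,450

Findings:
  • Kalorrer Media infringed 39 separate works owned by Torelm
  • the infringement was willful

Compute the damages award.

$1,049,450

Statutory damages: 39 × $8,930 = $348,270
Trebled: 3 × $348,270 = $1,044,810
Costs: 10% of $1,044,810 = $104,481
Award plus costs: $1,044,810 + $104,481 = $1,149,291
Cap at $1,049,450: $1,149,291 exceeds the cap → $1,049,450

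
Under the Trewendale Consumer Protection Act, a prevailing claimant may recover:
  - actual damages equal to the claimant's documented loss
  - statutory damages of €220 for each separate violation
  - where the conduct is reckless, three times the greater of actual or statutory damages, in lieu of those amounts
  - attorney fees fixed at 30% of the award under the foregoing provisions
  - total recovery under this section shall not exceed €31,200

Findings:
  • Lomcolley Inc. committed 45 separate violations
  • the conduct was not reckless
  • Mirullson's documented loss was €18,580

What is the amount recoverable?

Statutory damages: 45 × €220 = €9,900
Conduct not reckless: the in-lieu enhancement does not apply.
Actual plus statutory damages: €18,580 + €9,900 = €28,480
Attorney fees: 30% of €28,480 = €8,544
Total before cap: €28,480 + €8,544 = €37,024
Cap at €31,200: €37,024 exceeds the cap → €31,200

€31,200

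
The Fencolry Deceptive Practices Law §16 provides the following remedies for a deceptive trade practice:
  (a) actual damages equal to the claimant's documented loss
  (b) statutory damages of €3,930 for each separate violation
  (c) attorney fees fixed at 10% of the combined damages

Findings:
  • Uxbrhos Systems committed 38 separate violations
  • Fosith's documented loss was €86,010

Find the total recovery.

€258,885

Statutory damages: 38 × €3,930 = €149,340
Combined damages: €86,010 + €149,340 = €235,350
Attorney fees: 10% of €235,350 = €23,535
Total recovery: €235,350 + €23,535 = €258,885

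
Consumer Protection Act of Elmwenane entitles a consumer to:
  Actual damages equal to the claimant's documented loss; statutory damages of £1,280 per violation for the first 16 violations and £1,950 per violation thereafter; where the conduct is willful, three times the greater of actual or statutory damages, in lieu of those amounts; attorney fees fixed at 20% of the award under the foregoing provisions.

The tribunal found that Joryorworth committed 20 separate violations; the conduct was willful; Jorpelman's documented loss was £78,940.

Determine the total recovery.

First 16 violations: 16 × £1,280 = £20,480
Remaining violations: (20 − 16) × £1,950 = £7,800
Statutory damages: £20,480 + £7,800 = £28,280
Greater of actual damages (£78,940) or statutory damages (£28,280): £78,940
Trebled: 3 × £78,940 = £236,820
Attorney fees: 20% of £236,820 = £47,364
Total recovery: £236,820 + £47,364 = £284,184

£284,184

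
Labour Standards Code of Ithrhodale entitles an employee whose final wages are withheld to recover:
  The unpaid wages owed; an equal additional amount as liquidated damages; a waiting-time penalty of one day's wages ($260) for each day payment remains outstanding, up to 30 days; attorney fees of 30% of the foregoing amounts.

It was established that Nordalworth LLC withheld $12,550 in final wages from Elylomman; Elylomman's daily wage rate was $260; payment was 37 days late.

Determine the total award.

$42,770

Liquidated damages (equal amount): $12,550
Penalty days: min(37, 30) = 30
Waiting-time penalty: 30 × $260 = $7,800
Subtotal: $12,550 + $12,550 + $7,800 = $32,900
Attorney fees: 30% of $32,900 = $9,870
Total award: $32,900 + $9,870 = $42,770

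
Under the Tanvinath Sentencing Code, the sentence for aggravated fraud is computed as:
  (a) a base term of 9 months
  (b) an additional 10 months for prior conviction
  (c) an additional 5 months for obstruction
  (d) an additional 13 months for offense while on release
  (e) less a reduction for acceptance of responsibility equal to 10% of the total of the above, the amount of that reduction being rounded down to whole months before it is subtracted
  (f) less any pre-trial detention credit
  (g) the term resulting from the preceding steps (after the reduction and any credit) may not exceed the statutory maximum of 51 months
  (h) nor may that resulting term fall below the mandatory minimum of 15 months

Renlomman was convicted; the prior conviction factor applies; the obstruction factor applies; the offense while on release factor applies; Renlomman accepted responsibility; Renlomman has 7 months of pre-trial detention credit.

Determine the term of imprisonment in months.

Prior conviction enhancement: +10 months
Obstruction enhancement: +5 months
Offense while on release enhancement: +13 months
Adjusted term: 9 months + 10 months + 5 months + 13 months = 37 months
Acceptance of responsibility reduction: 10% of 37 months = 3 months (rounded down)
After reduction: 37 − 3 = 34 months
Less pre-trial detention credit: 34 months − 7 months = 27 months
Cap at 51 months: 27 months is within the cap, no reduction.
Minimum 15 months: 27 months meets the minimum, no increase.

27 months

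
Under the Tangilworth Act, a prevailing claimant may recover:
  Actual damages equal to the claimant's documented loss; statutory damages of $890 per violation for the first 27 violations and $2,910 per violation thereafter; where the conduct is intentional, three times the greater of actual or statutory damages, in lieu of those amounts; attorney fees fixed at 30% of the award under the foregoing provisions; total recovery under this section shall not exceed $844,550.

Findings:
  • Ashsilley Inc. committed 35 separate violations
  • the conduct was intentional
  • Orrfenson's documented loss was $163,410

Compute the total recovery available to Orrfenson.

First 27 violations: 27 × $890 = $24,030
Remaining violations: (35 − 27) × $2,910 = $23,280
Statutory damages: $24,030 + $23,280 = $47,310
Greater of actual damages ($163,410) or statutory damages ($47,310): $163,410
Trebled: 3 × $163,410 = $490,230
Attorney fees: 30% of $490,230 = $147,069
Total before cap: $490,230 + $147,069 = $637,299
Cap at $844,550: $637,299 is within the cap, no reduction.

$637,299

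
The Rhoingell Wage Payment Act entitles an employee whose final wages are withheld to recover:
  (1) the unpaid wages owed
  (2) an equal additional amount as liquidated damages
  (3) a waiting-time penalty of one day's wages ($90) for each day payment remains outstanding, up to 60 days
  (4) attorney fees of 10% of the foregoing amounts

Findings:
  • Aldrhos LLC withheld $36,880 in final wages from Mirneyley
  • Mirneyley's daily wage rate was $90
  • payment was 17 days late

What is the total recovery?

$82,819

Liquidated damages (equal amount): $36,880
Penalty days: min(17, 60) = 17
Waiting-time penalty: 17 × $90 = $1,530
Subtotal: $36,880 + $36,880 + $1,530 = $75,290
Attorney fees: 10% of $75,290 = $7,529
Total award: $75,290 + $7,529 = $82,819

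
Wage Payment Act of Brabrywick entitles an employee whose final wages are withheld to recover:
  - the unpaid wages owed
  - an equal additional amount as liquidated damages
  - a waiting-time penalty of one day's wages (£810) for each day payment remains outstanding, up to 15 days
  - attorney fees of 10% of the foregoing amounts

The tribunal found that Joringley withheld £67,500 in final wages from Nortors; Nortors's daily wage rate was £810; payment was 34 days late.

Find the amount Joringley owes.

£161,865

Liquidated damages (equal amount): £67,500
Penalty days: min(34, 15) = 15
Waiting-time penalty: 15 × £810 = £12,150
Subtotal: £67,500 + £67,500 + £12,150 = £147,150
Attorney fees: 10% of £147,150 = £14,715
Total award: £147,150 + £14,715 = £161,865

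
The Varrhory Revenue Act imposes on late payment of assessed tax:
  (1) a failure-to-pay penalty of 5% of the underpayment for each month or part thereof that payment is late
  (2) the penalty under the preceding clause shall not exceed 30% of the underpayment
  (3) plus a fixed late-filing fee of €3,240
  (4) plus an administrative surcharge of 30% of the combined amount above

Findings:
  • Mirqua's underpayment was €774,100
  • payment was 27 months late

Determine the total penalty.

€306,111

Accrued rate: 5% × 27 = 135%, capped at 30% → 30%
Failure-to-pay penalty: 30% of €774,100 = €232,230
Penalty before surcharge: €232,230 + €3,240 = €235,470
Administrative surcharge: 30% of €235,470 = €70,641
Total penalty: €235,470 + €70,641 = €306,111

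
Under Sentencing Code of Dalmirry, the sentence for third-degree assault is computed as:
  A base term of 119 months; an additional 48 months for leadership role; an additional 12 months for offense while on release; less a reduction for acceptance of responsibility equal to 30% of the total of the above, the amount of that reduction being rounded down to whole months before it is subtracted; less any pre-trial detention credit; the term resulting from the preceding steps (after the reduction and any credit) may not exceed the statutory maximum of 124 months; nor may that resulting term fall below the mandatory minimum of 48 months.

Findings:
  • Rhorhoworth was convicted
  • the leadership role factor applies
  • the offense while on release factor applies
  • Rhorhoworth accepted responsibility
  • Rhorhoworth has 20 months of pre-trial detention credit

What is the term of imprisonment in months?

106 months

Leadership role enhancement: +48 months
Offense while on release enhancement: +12 months
Adjusted term: 119 months + 48 months + 12 months = 179 months
Acceptance of responsibility reduction: 30% of 179 months = 53 months (rounded down)
After reduction: 179 − 53 = 126 months
Less pre-trial detention credit: 126 months − 20 months = 106 months
Cap at 124 months: 106 months is within the cap, no reduction.
Minimum 48 months: 106 months meets the minimum, no increase.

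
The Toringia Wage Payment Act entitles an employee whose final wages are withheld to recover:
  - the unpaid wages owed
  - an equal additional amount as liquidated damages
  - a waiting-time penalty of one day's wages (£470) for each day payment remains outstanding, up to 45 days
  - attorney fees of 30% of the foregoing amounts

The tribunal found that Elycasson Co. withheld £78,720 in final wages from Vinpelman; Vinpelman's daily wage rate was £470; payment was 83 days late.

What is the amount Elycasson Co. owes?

£232,167

Liquidated damages (equal amount): £78,720
Penalty days: min(83, 45) = 45
Waiting-time penalty: 45 × £470 = £21,150
Subtotal: £78,720 + £78,720 + £21,150 = £178,590
Attorney fees: 30% of £178,590 = £53,577
Total award: £178,590 + £53,577 = £232,167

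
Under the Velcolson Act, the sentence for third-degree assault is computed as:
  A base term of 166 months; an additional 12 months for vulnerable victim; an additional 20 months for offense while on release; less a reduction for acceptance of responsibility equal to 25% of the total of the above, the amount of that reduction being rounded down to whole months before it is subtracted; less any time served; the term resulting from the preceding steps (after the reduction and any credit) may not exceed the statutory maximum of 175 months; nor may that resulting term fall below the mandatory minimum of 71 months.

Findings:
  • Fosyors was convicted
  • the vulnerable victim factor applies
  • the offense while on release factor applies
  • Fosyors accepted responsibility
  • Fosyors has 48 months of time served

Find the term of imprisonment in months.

Vulnerable victim enhancement: +12 months
Offense while on release enhancement: +20 months
Adjusted term: 166 months + 12 months + 20 months = 198 months
Acceptance of responsibility reduction: 25% of 198 months = 49 months (rounded down)
After reduction: 198 − 49 = 149 months
Less time served: 149 months − 48 months = 101 months
Cap at 175 months: 101 months is within the cap, no reduction.
Minimum 71 months: 101 months meets the minimum, no increase.

101 months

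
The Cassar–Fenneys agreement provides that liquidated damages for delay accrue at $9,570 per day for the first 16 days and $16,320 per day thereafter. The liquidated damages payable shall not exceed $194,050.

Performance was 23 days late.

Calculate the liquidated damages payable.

First 16 days: 16 × $9,570 = $153,120
Remaining days: (23 − 16) × $16,320 = $114,240
Accrued per-day damages: $153,120 + $114,240 = $267,360
Cap at $194,050: $267,360 exceeds the cap → $194,050

$194,050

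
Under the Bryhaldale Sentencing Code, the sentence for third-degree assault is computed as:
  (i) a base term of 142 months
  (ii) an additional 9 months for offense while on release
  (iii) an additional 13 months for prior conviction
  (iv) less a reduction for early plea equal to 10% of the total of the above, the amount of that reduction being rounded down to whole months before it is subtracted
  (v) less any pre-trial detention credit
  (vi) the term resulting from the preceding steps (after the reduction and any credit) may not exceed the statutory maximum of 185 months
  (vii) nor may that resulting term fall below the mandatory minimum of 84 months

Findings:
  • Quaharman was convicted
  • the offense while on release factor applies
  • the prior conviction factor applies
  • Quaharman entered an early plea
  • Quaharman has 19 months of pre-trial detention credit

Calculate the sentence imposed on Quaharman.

Offense while on release enhancement: +9 months
Prior conviction enhancement: +13 months
Adjusted term: 142 months + 9 months + 13 months = 164 months
Early plea reduction: 10% of 164 months = 16 months (rounded down)
After reduction: 164 − 16 = 148 months
Less pre-trial detention credit: 148 months − 19 months = 129 months
Cap at 185 months: 129 months is within the cap, no reduction.
Minimum 84 months: 129 months meets the minimum, no increase.

129 months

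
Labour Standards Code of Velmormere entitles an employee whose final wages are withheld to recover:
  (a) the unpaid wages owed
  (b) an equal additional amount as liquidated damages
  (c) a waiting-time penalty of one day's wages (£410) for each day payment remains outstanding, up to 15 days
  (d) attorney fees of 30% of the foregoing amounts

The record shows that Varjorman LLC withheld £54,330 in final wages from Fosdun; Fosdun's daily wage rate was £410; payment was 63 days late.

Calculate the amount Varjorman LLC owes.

Liquidated damages (equal amount): £54,330
Penalty days: min(63, 15) = 15
Waiting-time penalty: 15 × £410 = £6,150
Subtotal: £54,330 + £54,330 + £6,150 = £114,810
Attorney fees: 30% of £114,810 = £34,443
Total award: £114,810 + £34,443 = £149,253

£149,253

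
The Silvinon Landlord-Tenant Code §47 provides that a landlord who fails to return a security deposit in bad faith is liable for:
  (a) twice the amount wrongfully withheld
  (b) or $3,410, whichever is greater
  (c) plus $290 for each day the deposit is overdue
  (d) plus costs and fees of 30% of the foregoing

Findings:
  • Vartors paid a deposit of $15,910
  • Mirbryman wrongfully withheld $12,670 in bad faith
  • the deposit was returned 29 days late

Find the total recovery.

$43,875

Doubled: 2 × $12,670 = $25,340
Minimum $3,410: $25,340 meets the minimum, no increase.
Late-return penalty: 29 × $290 = $8,410
Damages plus late penalty: $25,340 + $8,410 = $33,750
Costs and fees: 30% of $33,750 = $10,125
Total recovery: $33,750 + $10,125 = $43,875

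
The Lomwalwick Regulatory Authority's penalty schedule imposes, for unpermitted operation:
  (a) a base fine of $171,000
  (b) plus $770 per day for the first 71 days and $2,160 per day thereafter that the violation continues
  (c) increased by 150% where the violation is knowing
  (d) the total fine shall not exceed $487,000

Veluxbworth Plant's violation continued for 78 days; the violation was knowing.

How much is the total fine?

First 71 days: 71 × $770 = $54,670
Remaining days: (78 − 71) × $2,160 = $15,120
Per-day component: $54,670 + $15,120 = $69,790
Base plus per-day: $171,000 + $69,790 = $240,790
Enhancement: 150% of $240,790 = $361,185
Enhanced fine: $240,790 + $361,185 = $601,975
Cap at $487,000: $601,975 exceeds the cap → $487,000

Civil penalty: $487,000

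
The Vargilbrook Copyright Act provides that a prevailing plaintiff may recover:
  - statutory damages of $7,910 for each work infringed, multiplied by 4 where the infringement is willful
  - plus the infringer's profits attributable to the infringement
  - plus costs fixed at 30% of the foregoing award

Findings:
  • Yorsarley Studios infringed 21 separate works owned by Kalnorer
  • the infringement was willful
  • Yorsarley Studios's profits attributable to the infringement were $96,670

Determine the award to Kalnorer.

Statutory damages: 21 × $7,910 = $166,110
Multiplied by 4: 4 × $166,110 = $664,440
Combined award: $664,440 + $96,670 = $761,110
Costs: 30% of $761,110 = $228,333
Award plus costs: $761,110 + $228,333 = $989,443

$989,443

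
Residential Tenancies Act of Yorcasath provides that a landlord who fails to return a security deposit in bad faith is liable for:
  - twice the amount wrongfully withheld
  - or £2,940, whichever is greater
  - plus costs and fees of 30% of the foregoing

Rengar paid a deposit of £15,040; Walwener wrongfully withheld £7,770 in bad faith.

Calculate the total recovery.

£20,202

Doubled: 2 × £7,770 = £15,540
Minimum £2,940: £15,540 meets the minimum, no increase.
Costs and fees: 30% of £15,540 = £4,662
Total recovery: £15,540 + £4,662 = £20,202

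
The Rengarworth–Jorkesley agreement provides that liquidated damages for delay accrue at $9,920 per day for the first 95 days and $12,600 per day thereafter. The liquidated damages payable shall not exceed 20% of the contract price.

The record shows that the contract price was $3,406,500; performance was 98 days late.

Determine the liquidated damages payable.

$681,300

First 95 days: 95 × $9,920 = $942,400
Remaining days: (98 − 95) × $12,600 = $37,800
Accrued per-day damages: $942,400 + $37,800 = $980,200
Cap: 20% of $3,406,500 = $681,300
Cap at $681,300: $980,200 exceeds the cap → $681,300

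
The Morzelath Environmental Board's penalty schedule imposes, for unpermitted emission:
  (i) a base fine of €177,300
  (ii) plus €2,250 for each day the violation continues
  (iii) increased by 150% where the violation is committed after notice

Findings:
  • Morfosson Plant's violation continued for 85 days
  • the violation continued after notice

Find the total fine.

€921,375

Per-day component: 85 × €2,250 = €191,250
Base plus per-day: €177,300 + €191,250 = €368,550
Enhancement: 150% of €368,550 = €552,825
Enhanced fine: €368,550 + €552,825 = €921,375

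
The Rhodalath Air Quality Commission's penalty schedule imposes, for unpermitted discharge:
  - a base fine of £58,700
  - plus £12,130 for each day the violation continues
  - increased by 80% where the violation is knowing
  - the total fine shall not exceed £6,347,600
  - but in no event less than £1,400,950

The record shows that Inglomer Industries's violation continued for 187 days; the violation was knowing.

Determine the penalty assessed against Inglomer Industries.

Per-day component: 187 × £12,130 = £2,268,310
Base plus per-day: £58,700 + £2,268,310 = £2,327,010
Enhancement: 80% of £2,327,010 = £1,861,608
Enhanced fine: £2,327,010 + £1,861,608 = £4,188,618
Cap at £6,347,600: £4,188,618 is within the cap, no reduction.
Minimum £1,400,950: £4,188,618 meets the minimum, no increase.

£4,188,618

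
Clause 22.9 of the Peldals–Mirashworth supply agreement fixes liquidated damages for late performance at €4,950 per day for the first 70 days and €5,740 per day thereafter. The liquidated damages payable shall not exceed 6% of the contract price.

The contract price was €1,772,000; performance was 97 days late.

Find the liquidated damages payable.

First 70 days: 70 × €4,950 = €346,500
Remaining days: (97 − 70) × €5,740 = €154,980
Accrued per-day damages: €346,500 + €154,980 = €501,480
Cap: 6% of €1,772,000 = €106,320
Cap at €106,320: €501,480 exceeds the cap → €106,320

€106,320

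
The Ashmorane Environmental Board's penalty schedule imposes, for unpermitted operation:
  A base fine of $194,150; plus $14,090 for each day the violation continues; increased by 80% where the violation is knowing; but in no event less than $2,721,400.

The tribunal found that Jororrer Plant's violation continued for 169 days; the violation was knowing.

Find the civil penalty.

Per-day component: 169 × $14,090 = $2,381,210
Base plus per-day: $194,150 + $2,381,210 = $2,575,360
Enhancement: 80% of $2,575,360 = $2,060,288
Enhanced fine: $2,575,360 + $2,060,288 = $4,635,648
Minimum $2,721,400: $4,635,648 meets the minimum, no increase.

$4,635,648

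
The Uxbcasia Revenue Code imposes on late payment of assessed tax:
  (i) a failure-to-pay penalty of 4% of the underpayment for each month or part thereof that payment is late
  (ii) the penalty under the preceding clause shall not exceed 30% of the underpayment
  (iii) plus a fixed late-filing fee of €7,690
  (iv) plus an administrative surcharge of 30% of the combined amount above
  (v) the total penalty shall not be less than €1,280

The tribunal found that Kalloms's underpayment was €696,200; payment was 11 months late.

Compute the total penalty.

€281,515

Accrued rate: 4% × 11 = 44%, capped at 30% → 30%
Failure-to-pay penalty: 30% of €696,200 = €208,860
Penalty before surcharge: €208,860 + €7,690 = €216,550
Administrative surcharge: 30% of €216,550 = €64,965
Total penalty: €216,550 + €64,965 = €281,515
Minimum €1,280: €281,515 meets the minimum, no increase.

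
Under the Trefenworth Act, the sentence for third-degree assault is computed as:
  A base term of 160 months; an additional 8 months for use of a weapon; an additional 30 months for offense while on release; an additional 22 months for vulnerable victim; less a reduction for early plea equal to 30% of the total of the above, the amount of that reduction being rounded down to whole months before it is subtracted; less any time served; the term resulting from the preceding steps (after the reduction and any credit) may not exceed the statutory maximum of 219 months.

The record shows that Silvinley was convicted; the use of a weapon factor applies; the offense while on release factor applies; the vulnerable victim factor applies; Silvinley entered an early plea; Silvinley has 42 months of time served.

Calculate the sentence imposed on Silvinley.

Use of a weapon enhancement: +8 months
Offense while on release enhancement: +30 months
Vulnerable victim enhancement: +22 months
Adjusted term: 160 months + 8 months + 30 months + 22 months = 220 months
Early plea reduction: 30% of 220 months = 66 months (rounded down)
After reduction: 220 − 66 = 154 months
Less time served: 154 months − 42 months = 112 months
Cap at 219 months: 112 months is within the cap, no reduction.

112 months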